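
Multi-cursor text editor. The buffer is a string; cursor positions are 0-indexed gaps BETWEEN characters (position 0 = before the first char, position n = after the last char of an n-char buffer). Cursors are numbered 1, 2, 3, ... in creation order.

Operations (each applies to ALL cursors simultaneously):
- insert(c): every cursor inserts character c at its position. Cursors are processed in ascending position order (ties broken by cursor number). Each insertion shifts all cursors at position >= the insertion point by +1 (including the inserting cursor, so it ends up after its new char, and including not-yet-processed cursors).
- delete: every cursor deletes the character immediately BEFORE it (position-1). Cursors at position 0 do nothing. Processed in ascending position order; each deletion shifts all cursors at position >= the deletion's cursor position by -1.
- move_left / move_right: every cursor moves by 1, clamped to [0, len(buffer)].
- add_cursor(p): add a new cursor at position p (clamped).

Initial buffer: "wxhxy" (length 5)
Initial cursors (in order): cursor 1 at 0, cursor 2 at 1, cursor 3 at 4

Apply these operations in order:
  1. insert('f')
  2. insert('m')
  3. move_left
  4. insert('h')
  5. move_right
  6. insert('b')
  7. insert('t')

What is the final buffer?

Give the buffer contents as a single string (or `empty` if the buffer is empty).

Answer: fhmbtwfhmbtxhxfhmbty

Derivation:
After op 1 (insert('f')): buffer="fwfxhxfy" (len 8), cursors c1@1 c2@3 c3@7, authorship 1.2...3.
After op 2 (insert('m')): buffer="fmwfmxhxfmy" (len 11), cursors c1@2 c2@5 c3@10, authorship 11.22...33.
After op 3 (move_left): buffer="fmwfmxhxfmy" (len 11), cursors c1@1 c2@4 c3@9, authorship 11.22...33.
After op 4 (insert('h')): buffer="fhmwfhmxhxfhmy" (len 14), cursors c1@2 c2@6 c3@12, authorship 111.222...333.
After op 5 (move_right): buffer="fhmwfhmxhxfhmy" (len 14), cursors c1@3 c2@7 c3@13, authorship 111.222...333.
After op 6 (insert('b')): buffer="fhmbwfhmbxhxfhmby" (len 17), cursors c1@4 c2@9 c3@16, authorship 1111.2222...3333.
After op 7 (insert('t')): buffer="fhmbtwfhmbtxhxfhmbty" (len 20), cursors c1@5 c2@11 c3@19, authorship 11111.22222...33333.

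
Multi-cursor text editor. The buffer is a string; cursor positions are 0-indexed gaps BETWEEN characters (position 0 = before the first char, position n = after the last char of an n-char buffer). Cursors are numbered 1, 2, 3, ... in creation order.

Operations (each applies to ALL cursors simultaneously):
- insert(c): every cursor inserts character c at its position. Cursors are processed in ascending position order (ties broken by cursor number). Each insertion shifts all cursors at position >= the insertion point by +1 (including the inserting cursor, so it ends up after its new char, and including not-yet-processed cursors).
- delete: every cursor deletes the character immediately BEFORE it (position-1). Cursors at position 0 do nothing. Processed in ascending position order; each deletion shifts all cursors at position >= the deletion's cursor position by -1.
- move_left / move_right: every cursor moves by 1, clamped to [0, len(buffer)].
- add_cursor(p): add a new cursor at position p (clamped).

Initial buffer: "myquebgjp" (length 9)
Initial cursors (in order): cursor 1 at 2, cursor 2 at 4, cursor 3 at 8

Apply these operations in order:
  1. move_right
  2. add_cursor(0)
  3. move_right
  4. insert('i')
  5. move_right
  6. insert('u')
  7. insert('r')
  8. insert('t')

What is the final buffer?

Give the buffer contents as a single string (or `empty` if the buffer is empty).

Answer: miyurtquieurtbigurtjpiurt

Derivation:
After op 1 (move_right): buffer="myquebgjp" (len 9), cursors c1@3 c2@5 c3@9, authorship .........
After op 2 (add_cursor(0)): buffer="myquebgjp" (len 9), cursors c4@0 c1@3 c2@5 c3@9, authorship .........
After op 3 (move_right): buffer="myquebgjp" (len 9), cursors c4@1 c1@4 c2@6 c3@9, authorship .........
After op 4 (insert('i')): buffer="miyquiebigjpi" (len 13), cursors c4@2 c1@6 c2@9 c3@13, authorship .4...1..2...3
After op 5 (move_right): buffer="miyquiebigjpi" (len 13), cursors c4@3 c1@7 c2@10 c3@13, authorship .4...1..2...3
After op 6 (insert('u')): buffer="miyuquieubigujpiu" (len 17), cursors c4@4 c1@9 c2@13 c3@17, authorship .4.4..1.1.2.2..33
After op 7 (insert('r')): buffer="miyurquieurbigurjpiur" (len 21), cursors c4@5 c1@11 c2@16 c3@21, authorship .4.44..1.11.2.22..333
After op 8 (insert('t')): buffer="miyurtquieurtbigurtjpiurt" (len 25), cursors c4@6 c1@13 c2@19 c3@25, authorship .4.444..1.111.2.222..3333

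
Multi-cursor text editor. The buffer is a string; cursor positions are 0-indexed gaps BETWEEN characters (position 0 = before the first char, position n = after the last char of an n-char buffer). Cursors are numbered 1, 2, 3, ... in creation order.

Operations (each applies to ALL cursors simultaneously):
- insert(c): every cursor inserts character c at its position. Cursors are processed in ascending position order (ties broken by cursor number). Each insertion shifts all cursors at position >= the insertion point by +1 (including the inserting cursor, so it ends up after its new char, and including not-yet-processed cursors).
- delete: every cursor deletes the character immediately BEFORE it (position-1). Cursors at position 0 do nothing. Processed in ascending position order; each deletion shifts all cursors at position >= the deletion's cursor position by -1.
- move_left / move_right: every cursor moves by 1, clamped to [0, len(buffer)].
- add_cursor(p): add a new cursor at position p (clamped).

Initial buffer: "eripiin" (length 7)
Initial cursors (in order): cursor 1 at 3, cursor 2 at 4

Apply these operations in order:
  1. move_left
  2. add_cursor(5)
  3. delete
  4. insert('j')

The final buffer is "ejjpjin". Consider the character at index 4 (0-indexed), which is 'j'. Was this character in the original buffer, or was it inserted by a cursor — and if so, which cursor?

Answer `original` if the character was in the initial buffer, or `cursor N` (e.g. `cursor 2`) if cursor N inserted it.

Answer: cursor 3

Derivation:
After op 1 (move_left): buffer="eripiin" (len 7), cursors c1@2 c2@3, authorship .......
After op 2 (add_cursor(5)): buffer="eripiin" (len 7), cursors c1@2 c2@3 c3@5, authorship .......
After op 3 (delete): buffer="epin" (len 4), cursors c1@1 c2@1 c3@2, authorship ....
After op 4 (insert('j')): buffer="ejjpjin" (len 7), cursors c1@3 c2@3 c3@5, authorship .12.3..
Authorship (.=original, N=cursor N): . 1 2 . 3 . .
Index 4: author = 3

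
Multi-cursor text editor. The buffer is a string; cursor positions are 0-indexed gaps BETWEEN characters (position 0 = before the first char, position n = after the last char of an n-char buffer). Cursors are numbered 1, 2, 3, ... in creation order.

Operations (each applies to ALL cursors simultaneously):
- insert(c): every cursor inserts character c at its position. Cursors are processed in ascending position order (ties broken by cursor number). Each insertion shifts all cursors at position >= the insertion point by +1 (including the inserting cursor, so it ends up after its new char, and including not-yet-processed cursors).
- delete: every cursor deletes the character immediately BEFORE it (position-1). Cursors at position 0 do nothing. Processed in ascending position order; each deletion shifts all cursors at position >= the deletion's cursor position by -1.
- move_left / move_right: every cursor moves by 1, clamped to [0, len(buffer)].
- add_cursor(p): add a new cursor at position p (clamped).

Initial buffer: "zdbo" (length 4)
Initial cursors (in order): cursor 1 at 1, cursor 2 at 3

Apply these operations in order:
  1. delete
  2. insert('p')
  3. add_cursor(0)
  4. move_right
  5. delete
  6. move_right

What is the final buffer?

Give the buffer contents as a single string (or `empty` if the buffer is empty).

Answer: p

Derivation:
After op 1 (delete): buffer="do" (len 2), cursors c1@0 c2@1, authorship ..
After op 2 (insert('p')): buffer="pdpo" (len 4), cursors c1@1 c2@3, authorship 1.2.
After op 3 (add_cursor(0)): buffer="pdpo" (len 4), cursors c3@0 c1@1 c2@3, authorship 1.2.
After op 4 (move_right): buffer="pdpo" (len 4), cursors c3@1 c1@2 c2@4, authorship 1.2.
After op 5 (delete): buffer="p" (len 1), cursors c1@0 c3@0 c2@1, authorship 2
After op 6 (move_right): buffer="p" (len 1), cursors c1@1 c2@1 c3@1, authorship 2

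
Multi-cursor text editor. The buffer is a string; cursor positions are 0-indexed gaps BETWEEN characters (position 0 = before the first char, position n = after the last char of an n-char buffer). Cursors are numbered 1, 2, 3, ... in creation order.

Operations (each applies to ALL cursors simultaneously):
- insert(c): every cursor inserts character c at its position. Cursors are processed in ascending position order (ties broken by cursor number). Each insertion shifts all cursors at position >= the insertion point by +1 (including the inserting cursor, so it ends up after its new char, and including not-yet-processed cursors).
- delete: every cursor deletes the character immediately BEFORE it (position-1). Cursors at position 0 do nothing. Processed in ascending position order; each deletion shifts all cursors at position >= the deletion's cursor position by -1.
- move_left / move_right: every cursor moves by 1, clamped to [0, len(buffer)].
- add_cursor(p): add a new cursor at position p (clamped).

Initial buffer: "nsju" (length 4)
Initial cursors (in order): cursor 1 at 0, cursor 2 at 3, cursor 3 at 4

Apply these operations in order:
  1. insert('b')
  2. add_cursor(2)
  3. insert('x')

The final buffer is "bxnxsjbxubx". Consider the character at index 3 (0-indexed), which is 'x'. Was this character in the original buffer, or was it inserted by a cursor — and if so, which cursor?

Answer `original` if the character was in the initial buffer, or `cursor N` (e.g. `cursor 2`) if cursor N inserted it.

Answer: cursor 4

Derivation:
After op 1 (insert('b')): buffer="bnsjbub" (len 7), cursors c1@1 c2@5 c3@7, authorship 1...2.3
After op 2 (add_cursor(2)): buffer="bnsjbub" (len 7), cursors c1@1 c4@2 c2@5 c3@7, authorship 1...2.3
After op 3 (insert('x')): buffer="bxnxsjbxubx" (len 11), cursors c1@2 c4@4 c2@8 c3@11, authorship 11.4..22.33
Authorship (.=original, N=cursor N): 1 1 . 4 . . 2 2 . 3 3
Index 3: author = 4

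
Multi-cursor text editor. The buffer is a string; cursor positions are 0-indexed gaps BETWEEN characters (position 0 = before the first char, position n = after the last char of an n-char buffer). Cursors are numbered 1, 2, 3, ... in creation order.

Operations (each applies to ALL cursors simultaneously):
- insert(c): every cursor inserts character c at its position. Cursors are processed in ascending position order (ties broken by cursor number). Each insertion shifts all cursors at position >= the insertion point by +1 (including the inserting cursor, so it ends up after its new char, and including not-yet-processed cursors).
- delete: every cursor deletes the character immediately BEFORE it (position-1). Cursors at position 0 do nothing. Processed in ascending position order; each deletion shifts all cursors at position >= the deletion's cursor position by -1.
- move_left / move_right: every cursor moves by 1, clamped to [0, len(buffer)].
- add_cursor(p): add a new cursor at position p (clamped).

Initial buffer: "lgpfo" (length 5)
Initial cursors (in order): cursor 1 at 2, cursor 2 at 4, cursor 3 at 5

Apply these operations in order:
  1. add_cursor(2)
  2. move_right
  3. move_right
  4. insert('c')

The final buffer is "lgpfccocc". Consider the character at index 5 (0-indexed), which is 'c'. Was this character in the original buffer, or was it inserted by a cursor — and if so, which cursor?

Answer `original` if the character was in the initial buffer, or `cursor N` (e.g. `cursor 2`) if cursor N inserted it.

After op 1 (add_cursor(2)): buffer="lgpfo" (len 5), cursors c1@2 c4@2 c2@4 c3@5, authorship .....
After op 2 (move_right): buffer="lgpfo" (len 5), cursors c1@3 c4@3 c2@5 c3@5, authorship .....
After op 3 (move_right): buffer="lgpfo" (len 5), cursors c1@4 c4@4 c2@5 c3@5, authorship .....
After op 4 (insert('c')): buffer="lgpfccocc" (len 9), cursors c1@6 c4@6 c2@9 c3@9, authorship ....14.23
Authorship (.=original, N=cursor N): . . . . 1 4 . 2 3
Index 5: author = 4

Answer: cursor 4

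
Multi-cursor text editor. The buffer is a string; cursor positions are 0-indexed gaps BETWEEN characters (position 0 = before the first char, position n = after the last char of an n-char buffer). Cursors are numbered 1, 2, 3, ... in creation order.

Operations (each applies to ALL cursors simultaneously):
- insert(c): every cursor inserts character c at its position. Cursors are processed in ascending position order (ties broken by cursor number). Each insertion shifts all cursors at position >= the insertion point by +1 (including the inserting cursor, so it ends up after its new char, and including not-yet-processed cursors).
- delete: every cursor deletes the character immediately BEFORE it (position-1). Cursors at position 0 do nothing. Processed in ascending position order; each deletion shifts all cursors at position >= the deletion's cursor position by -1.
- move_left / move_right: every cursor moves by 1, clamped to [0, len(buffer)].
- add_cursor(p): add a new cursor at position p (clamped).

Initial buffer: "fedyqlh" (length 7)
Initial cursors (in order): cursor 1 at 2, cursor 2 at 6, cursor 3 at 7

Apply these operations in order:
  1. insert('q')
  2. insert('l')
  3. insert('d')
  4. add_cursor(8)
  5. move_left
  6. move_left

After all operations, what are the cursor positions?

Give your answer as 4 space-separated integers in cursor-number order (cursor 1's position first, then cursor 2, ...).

After op 1 (insert('q')): buffer="feqdyqlqhq" (len 10), cursors c1@3 c2@8 c3@10, authorship ..1....2.3
After op 2 (insert('l')): buffer="feqldyqlqlhql" (len 13), cursors c1@4 c2@10 c3@13, authorship ..11....22.33
After op 3 (insert('d')): buffer="feqlddyqlqldhqld" (len 16), cursors c1@5 c2@12 c3@16, authorship ..111....222.333
After op 4 (add_cursor(8)): buffer="feqlddyqlqldhqld" (len 16), cursors c1@5 c4@8 c2@12 c3@16, authorship ..111....222.333
After op 5 (move_left): buffer="feqlddyqlqldhqld" (len 16), cursors c1@4 c4@7 c2@11 c3@15, authorship ..111....222.333
After op 6 (move_left): buffer="feqlddyqlqldhqld" (len 16), cursors c1@3 c4@6 c2@10 c3@14, authorship ..111....222.333

Answer: 3 10 14 6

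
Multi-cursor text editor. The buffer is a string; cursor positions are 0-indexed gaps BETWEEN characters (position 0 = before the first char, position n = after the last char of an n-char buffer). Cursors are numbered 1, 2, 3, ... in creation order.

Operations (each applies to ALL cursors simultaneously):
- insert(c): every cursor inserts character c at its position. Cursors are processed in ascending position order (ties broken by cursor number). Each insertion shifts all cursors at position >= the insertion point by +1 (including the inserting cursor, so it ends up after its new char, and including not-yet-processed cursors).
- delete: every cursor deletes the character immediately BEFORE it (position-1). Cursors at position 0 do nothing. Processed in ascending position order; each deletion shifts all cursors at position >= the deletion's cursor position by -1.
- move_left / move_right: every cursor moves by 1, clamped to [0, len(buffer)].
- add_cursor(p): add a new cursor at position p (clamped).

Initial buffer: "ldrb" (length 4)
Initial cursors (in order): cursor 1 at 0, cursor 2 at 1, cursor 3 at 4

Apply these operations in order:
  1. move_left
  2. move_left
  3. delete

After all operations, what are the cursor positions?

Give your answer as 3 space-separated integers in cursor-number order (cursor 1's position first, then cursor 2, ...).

After op 1 (move_left): buffer="ldrb" (len 4), cursors c1@0 c2@0 c3@3, authorship ....
After op 2 (move_left): buffer="ldrb" (len 4), cursors c1@0 c2@0 c3@2, authorship ....
After op 3 (delete): buffer="lrb" (len 3), cursors c1@0 c2@0 c3@1, authorship ...

Answer: 0 0 1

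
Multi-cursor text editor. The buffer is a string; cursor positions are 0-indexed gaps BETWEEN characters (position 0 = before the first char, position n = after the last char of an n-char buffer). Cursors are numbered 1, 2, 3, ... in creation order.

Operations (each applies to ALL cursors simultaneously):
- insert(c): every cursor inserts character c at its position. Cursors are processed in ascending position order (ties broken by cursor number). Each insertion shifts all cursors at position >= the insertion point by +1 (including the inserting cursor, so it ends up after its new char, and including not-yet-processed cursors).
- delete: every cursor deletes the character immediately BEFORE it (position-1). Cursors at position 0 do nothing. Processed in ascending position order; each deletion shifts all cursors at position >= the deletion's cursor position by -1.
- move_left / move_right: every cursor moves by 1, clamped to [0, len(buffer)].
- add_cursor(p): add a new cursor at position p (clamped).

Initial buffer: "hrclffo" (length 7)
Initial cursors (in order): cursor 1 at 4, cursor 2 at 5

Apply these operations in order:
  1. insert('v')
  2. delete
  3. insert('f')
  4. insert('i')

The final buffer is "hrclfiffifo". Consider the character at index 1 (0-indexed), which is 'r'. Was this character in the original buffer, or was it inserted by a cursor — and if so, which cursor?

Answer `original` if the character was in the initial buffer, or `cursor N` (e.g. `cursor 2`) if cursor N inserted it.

Answer: original

Derivation:
After op 1 (insert('v')): buffer="hrclvfvfo" (len 9), cursors c1@5 c2@7, authorship ....1.2..
After op 2 (delete): buffer="hrclffo" (len 7), cursors c1@4 c2@5, authorship .......
After op 3 (insert('f')): buffer="hrclffffo" (len 9), cursors c1@5 c2@7, authorship ....1.2..
After op 4 (insert('i')): buffer="hrclfiffifo" (len 11), cursors c1@6 c2@9, authorship ....11.22..
Authorship (.=original, N=cursor N): . . . . 1 1 . 2 2 . .
Index 1: author = original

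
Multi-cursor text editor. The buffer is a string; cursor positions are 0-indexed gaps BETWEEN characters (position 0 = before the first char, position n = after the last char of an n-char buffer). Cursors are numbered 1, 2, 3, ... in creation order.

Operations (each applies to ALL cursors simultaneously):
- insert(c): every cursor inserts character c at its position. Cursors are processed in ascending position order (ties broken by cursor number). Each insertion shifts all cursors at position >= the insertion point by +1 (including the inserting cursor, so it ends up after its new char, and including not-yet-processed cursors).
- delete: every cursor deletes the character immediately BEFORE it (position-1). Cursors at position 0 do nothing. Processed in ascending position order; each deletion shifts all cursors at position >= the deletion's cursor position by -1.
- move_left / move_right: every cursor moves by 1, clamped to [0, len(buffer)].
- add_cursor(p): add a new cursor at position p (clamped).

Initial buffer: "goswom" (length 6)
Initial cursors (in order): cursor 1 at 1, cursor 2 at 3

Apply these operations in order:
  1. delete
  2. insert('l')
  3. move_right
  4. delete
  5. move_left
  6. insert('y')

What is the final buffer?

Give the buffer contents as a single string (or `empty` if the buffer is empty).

Answer: ylylom

Derivation:
After op 1 (delete): buffer="owom" (len 4), cursors c1@0 c2@1, authorship ....
After op 2 (insert('l')): buffer="lolwom" (len 6), cursors c1@1 c2@3, authorship 1.2...
After op 3 (move_right): buffer="lolwom" (len 6), cursors c1@2 c2@4, authorship 1.2...
After op 4 (delete): buffer="llom" (len 4), cursors c1@1 c2@2, authorship 12..
After op 5 (move_left): buffer="llom" (len 4), cursors c1@0 c2@1, authorship 12..
After op 6 (insert('y')): buffer="ylylom" (len 6), cursors c1@1 c2@3, authorship 1122..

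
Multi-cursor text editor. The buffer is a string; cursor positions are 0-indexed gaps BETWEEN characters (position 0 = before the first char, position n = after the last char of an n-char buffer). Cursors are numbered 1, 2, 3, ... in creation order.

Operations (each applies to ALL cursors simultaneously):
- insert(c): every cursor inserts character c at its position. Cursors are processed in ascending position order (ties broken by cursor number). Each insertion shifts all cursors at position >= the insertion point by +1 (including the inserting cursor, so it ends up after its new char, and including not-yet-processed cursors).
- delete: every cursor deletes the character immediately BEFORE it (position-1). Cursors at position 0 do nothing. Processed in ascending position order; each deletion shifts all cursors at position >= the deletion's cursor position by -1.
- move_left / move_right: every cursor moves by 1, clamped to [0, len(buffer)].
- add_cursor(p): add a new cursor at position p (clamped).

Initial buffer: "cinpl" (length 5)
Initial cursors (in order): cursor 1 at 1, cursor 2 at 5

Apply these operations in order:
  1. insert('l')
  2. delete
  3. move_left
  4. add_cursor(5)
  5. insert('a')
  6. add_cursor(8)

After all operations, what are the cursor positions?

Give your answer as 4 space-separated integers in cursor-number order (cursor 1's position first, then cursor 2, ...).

After op 1 (insert('l')): buffer="clinpll" (len 7), cursors c1@2 c2@7, authorship .1....2
After op 2 (delete): buffer="cinpl" (len 5), cursors c1@1 c2@5, authorship .....
After op 3 (move_left): buffer="cinpl" (len 5), cursors c1@0 c2@4, authorship .....
After op 4 (add_cursor(5)): buffer="cinpl" (len 5), cursors c1@0 c2@4 c3@5, authorship .....
After op 5 (insert('a')): buffer="acinpala" (len 8), cursors c1@1 c2@6 c3@8, authorship 1....2.3
After op 6 (add_cursor(8)): buffer="acinpala" (len 8), cursors c1@1 c2@6 c3@8 c4@8, authorship 1....2.3

Answer: 1 6 8 8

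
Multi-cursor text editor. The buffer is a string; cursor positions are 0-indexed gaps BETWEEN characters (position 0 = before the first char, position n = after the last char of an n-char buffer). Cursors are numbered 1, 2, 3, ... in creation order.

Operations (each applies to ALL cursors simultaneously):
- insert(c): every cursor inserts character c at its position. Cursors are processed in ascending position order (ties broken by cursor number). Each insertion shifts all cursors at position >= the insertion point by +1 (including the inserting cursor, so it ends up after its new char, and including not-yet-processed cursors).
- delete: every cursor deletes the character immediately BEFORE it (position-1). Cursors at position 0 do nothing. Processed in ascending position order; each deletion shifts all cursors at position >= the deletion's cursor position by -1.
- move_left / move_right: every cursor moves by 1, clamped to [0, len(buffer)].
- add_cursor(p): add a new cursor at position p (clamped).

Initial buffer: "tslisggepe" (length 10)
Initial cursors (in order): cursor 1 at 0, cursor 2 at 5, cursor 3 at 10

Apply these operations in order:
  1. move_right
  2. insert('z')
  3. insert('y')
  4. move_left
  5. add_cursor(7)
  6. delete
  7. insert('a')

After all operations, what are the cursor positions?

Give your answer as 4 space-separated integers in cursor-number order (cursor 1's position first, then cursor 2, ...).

Answer: 2 9 15 7

Derivation:
After op 1 (move_right): buffer="tslisggepe" (len 10), cursors c1@1 c2@6 c3@10, authorship ..........
After op 2 (insert('z')): buffer="tzslisgzgepez" (len 13), cursors c1@2 c2@8 c3@13, authorship .1.....2....3
After op 3 (insert('y')): buffer="tzyslisgzygepezy" (len 16), cursors c1@3 c2@10 c3@16, authorship .11.....22....33
After op 4 (move_left): buffer="tzyslisgzygepezy" (len 16), cursors c1@2 c2@9 c3@15, authorship .11.....22....33
After op 5 (add_cursor(7)): buffer="tzyslisgzygepezy" (len 16), cursors c1@2 c4@7 c2@9 c3@15, authorship .11.....22....33
After op 6 (delete): buffer="tysligygepey" (len 12), cursors c1@1 c4@5 c2@6 c3@11, authorship .1....2....3
After op 7 (insert('a')): buffer="taysliagaygepeay" (len 16), cursors c1@2 c4@7 c2@9 c3@15, authorship .11...4.22....33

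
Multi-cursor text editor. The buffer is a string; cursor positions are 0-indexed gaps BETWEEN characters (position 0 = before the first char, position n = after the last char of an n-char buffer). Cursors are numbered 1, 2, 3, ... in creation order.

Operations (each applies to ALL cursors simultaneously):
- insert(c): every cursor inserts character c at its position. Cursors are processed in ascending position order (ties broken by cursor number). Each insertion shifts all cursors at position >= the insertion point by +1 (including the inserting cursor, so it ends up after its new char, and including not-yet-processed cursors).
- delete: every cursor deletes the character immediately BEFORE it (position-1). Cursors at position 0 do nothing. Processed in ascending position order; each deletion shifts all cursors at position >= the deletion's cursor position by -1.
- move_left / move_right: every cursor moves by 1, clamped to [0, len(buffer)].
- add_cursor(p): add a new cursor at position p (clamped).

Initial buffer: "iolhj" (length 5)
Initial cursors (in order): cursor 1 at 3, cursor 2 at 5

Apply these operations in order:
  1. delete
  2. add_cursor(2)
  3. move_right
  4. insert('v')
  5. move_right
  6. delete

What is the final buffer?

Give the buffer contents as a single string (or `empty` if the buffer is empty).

Answer: ioh

Derivation:
After op 1 (delete): buffer="ioh" (len 3), cursors c1@2 c2@3, authorship ...
After op 2 (add_cursor(2)): buffer="ioh" (len 3), cursors c1@2 c3@2 c2@3, authorship ...
After op 3 (move_right): buffer="ioh" (len 3), cursors c1@3 c2@3 c3@3, authorship ...
After op 4 (insert('v')): buffer="iohvvv" (len 6), cursors c1@6 c2@6 c3@6, authorship ...123
After op 5 (move_right): buffer="iohvvv" (len 6), cursors c1@6 c2@6 c3@6, authorship ...123
After op 6 (delete): buffer="ioh" (len 3), cursors c1@3 c2@3 c3@3, authorship ...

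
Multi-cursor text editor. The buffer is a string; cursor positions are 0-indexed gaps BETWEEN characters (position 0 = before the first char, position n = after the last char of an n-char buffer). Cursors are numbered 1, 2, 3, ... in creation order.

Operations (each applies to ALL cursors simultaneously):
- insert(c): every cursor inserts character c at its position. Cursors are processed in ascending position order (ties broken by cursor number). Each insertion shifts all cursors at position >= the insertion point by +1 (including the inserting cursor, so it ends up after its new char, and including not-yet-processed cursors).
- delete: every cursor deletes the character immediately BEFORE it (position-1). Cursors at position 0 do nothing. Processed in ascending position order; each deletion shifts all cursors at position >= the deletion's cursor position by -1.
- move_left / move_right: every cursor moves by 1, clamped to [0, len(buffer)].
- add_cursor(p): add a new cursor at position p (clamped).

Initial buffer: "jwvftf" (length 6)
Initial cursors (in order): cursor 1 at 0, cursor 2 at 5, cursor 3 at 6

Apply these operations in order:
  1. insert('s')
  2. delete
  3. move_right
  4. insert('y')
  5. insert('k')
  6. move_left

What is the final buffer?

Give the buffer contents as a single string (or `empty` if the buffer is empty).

After op 1 (insert('s')): buffer="sjwvftsfs" (len 9), cursors c1@1 c2@7 c3@9, authorship 1.....2.3
After op 2 (delete): buffer="jwvftf" (len 6), cursors c1@0 c2@5 c3@6, authorship ......
After op 3 (move_right): buffer="jwvftf" (len 6), cursors c1@1 c2@6 c3@6, authorship ......
After op 4 (insert('y')): buffer="jywvftfyy" (len 9), cursors c1@2 c2@9 c3@9, authorship .1.....23
After op 5 (insert('k')): buffer="jykwvftfyykk" (len 12), cursors c1@3 c2@12 c3@12, authorship .11.....2323
After op 6 (move_left): buffer="jykwvftfyykk" (len 12), cursors c1@2 c2@11 c3@11, authorship .11.....2323

Answer: jykwvftfyykk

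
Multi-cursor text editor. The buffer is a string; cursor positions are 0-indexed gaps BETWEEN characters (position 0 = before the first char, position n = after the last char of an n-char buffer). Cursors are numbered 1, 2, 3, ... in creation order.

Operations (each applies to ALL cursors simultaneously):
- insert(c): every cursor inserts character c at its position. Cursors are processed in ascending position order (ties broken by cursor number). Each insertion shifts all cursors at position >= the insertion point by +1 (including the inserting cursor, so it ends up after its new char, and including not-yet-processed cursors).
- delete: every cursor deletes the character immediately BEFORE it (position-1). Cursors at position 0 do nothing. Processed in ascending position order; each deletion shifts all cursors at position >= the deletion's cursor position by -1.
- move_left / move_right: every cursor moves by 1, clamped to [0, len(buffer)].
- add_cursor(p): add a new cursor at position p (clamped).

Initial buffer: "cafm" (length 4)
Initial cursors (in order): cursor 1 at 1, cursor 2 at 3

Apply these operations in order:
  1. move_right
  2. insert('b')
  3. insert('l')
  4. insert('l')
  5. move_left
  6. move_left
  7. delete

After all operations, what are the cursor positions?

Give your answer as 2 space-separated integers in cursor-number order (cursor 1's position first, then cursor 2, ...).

After op 1 (move_right): buffer="cafm" (len 4), cursors c1@2 c2@4, authorship ....
After op 2 (insert('b')): buffer="cabfmb" (len 6), cursors c1@3 c2@6, authorship ..1..2
After op 3 (insert('l')): buffer="cablfmbl" (len 8), cursors c1@4 c2@8, authorship ..11..22
After op 4 (insert('l')): buffer="cabllfmbll" (len 10), cursors c1@5 c2@10, authorship ..111..222
After op 5 (move_left): buffer="cabllfmbll" (len 10), cursors c1@4 c2@9, authorship ..111..222
After op 6 (move_left): buffer="cabllfmbll" (len 10), cursors c1@3 c2@8, authorship ..111..222
After op 7 (delete): buffer="callfmll" (len 8), cursors c1@2 c2@6, authorship ..11..22

Answer: 2 6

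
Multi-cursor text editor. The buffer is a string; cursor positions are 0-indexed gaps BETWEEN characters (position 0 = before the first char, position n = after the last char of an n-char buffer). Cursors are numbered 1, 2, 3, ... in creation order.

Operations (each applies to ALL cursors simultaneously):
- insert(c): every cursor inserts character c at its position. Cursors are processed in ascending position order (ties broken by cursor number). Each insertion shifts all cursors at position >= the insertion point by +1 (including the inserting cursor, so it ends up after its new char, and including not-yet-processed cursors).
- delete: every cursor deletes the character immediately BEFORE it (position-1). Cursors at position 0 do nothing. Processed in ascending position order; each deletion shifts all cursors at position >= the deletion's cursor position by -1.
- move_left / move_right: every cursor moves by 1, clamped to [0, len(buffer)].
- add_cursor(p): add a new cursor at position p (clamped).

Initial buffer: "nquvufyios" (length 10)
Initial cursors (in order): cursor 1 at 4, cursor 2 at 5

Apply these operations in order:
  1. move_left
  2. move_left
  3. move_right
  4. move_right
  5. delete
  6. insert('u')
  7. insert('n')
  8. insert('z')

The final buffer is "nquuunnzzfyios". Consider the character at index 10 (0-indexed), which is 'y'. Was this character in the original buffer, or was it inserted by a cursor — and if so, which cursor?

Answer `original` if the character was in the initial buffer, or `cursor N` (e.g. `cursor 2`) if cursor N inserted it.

Answer: original

Derivation:
After op 1 (move_left): buffer="nquvufyios" (len 10), cursors c1@3 c2@4, authorship ..........
After op 2 (move_left): buffer="nquvufyios" (len 10), cursors c1@2 c2@3, authorship ..........
After op 3 (move_right): buffer="nquvufyios" (len 10), cursors c1@3 c2@4, authorship ..........
After op 4 (move_right): buffer="nquvufyios" (len 10), cursors c1@4 c2@5, authorship ..........
After op 5 (delete): buffer="nqufyios" (len 8), cursors c1@3 c2@3, authorship ........
After op 6 (insert('u')): buffer="nquuufyios" (len 10), cursors c1@5 c2@5, authorship ...12.....
After op 7 (insert('n')): buffer="nquuunnfyios" (len 12), cursors c1@7 c2@7, authorship ...1212.....
After op 8 (insert('z')): buffer="nquuunnzzfyios" (len 14), cursors c1@9 c2@9, authorship ...121212.....
Authorship (.=original, N=cursor N): . . . 1 2 1 2 1 2 . . . . .
Index 10: author = original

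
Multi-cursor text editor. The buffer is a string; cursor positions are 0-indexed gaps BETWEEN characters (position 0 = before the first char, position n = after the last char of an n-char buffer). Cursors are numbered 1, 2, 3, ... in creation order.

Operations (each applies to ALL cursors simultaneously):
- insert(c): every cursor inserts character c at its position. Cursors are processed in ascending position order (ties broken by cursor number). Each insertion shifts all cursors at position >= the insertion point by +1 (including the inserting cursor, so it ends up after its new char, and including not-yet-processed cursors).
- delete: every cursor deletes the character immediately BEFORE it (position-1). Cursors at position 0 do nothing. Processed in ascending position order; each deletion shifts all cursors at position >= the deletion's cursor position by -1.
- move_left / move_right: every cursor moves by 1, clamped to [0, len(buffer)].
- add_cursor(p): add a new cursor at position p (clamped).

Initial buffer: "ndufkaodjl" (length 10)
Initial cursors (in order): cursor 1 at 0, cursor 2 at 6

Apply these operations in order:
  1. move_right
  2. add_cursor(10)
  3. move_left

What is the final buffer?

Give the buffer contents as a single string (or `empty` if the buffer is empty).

Answer: ndufkaodjl

Derivation:
After op 1 (move_right): buffer="ndufkaodjl" (len 10), cursors c1@1 c2@7, authorship ..........
After op 2 (add_cursor(10)): buffer="ndufkaodjl" (len 10), cursors c1@1 c2@7 c3@10, authorship ..........
After op 3 (move_left): buffer="ndufkaodjl" (len 10), cursors c1@0 c2@6 c3@9, authorship ..........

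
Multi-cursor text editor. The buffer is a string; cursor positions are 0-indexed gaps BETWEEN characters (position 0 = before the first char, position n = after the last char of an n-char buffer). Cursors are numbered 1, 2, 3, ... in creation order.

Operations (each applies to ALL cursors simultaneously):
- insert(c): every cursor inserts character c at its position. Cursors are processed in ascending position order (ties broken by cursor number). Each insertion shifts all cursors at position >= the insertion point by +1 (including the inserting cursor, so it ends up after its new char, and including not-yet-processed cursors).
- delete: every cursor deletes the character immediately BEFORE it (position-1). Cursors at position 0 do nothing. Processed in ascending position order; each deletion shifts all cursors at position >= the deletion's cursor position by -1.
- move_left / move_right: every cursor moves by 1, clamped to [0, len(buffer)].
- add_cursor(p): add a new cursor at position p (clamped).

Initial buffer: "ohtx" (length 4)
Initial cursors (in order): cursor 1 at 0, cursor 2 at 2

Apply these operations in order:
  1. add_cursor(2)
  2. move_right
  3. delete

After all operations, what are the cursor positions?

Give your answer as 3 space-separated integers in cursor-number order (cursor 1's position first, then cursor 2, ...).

After op 1 (add_cursor(2)): buffer="ohtx" (len 4), cursors c1@0 c2@2 c3@2, authorship ....
After op 2 (move_right): buffer="ohtx" (len 4), cursors c1@1 c2@3 c3@3, authorship ....
After op 3 (delete): buffer="x" (len 1), cursors c1@0 c2@0 c3@0, authorship .

Answer: 0 0 0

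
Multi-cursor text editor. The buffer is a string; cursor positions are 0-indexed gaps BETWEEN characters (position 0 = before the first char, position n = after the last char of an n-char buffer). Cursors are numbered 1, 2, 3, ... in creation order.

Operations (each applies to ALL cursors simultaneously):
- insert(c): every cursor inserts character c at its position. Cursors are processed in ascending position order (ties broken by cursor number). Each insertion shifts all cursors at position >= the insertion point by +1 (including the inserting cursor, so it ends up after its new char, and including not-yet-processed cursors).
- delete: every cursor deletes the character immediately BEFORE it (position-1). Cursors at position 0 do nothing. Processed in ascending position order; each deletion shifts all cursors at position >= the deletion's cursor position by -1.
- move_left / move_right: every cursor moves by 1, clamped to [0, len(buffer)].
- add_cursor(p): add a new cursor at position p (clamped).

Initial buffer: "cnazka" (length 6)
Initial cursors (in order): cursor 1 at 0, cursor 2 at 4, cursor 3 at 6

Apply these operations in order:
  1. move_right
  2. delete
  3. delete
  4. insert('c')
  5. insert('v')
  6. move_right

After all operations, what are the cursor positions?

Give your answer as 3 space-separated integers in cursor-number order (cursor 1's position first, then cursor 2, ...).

After op 1 (move_right): buffer="cnazka" (len 6), cursors c1@1 c2@5 c3@6, authorship ......
After op 2 (delete): buffer="naz" (len 3), cursors c1@0 c2@3 c3@3, authorship ...
After op 3 (delete): buffer="n" (len 1), cursors c1@0 c2@1 c3@1, authorship .
After op 4 (insert('c')): buffer="cncc" (len 4), cursors c1@1 c2@4 c3@4, authorship 1.23
After op 5 (insert('v')): buffer="cvnccvv" (len 7), cursors c1@2 c2@7 c3@7, authorship 11.2323
After op 6 (move_right): buffer="cvnccvv" (len 7), cursors c1@3 c2@7 c3@7, authorship 11.2323

Answer: 3 7 7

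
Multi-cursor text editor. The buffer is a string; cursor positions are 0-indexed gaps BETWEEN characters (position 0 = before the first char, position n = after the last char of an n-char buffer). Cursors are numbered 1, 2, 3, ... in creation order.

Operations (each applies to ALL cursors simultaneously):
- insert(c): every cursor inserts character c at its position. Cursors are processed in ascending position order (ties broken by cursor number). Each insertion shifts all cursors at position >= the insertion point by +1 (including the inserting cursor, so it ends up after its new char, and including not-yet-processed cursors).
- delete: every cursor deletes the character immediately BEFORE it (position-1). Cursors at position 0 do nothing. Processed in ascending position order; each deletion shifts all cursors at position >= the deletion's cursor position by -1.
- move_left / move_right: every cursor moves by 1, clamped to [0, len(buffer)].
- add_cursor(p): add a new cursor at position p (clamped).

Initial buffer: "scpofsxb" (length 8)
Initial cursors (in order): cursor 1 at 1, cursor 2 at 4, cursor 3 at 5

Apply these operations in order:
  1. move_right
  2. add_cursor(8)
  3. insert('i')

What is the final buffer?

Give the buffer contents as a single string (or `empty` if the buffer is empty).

Answer: scipofisixbi

Derivation:
After op 1 (move_right): buffer="scpofsxb" (len 8), cursors c1@2 c2@5 c3@6, authorship ........
After op 2 (add_cursor(8)): buffer="scpofsxb" (len 8), cursors c1@2 c2@5 c3@6 c4@8, authorship ........
After op 3 (insert('i')): buffer="scipofisixbi" (len 12), cursors c1@3 c2@7 c3@9 c4@12, authorship ..1...2.3..4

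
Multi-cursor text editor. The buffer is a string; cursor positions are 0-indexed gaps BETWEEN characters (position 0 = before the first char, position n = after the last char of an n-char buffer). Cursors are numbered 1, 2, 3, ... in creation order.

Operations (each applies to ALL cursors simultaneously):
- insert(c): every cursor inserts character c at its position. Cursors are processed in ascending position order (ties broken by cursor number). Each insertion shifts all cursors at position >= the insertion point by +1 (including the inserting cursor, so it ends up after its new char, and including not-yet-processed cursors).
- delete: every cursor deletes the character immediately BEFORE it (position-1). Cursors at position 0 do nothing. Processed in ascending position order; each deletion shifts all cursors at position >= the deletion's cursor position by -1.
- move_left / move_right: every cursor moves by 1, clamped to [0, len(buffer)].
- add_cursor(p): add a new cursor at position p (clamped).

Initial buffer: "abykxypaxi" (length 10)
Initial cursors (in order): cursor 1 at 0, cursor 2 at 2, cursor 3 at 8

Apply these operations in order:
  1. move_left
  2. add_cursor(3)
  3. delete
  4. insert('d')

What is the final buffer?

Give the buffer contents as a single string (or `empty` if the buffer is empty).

Answer: ddbdkxydaxi

Derivation:
After op 1 (move_left): buffer="abykxypaxi" (len 10), cursors c1@0 c2@1 c3@7, authorship ..........
After op 2 (add_cursor(3)): buffer="abykxypaxi" (len 10), cursors c1@0 c2@1 c4@3 c3@7, authorship ..........
After op 3 (delete): buffer="bkxyaxi" (len 7), cursors c1@0 c2@0 c4@1 c3@4, authorship .......
After op 4 (insert('d')): buffer="ddbdkxydaxi" (len 11), cursors c1@2 c2@2 c4@4 c3@8, authorship 12.4...3...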